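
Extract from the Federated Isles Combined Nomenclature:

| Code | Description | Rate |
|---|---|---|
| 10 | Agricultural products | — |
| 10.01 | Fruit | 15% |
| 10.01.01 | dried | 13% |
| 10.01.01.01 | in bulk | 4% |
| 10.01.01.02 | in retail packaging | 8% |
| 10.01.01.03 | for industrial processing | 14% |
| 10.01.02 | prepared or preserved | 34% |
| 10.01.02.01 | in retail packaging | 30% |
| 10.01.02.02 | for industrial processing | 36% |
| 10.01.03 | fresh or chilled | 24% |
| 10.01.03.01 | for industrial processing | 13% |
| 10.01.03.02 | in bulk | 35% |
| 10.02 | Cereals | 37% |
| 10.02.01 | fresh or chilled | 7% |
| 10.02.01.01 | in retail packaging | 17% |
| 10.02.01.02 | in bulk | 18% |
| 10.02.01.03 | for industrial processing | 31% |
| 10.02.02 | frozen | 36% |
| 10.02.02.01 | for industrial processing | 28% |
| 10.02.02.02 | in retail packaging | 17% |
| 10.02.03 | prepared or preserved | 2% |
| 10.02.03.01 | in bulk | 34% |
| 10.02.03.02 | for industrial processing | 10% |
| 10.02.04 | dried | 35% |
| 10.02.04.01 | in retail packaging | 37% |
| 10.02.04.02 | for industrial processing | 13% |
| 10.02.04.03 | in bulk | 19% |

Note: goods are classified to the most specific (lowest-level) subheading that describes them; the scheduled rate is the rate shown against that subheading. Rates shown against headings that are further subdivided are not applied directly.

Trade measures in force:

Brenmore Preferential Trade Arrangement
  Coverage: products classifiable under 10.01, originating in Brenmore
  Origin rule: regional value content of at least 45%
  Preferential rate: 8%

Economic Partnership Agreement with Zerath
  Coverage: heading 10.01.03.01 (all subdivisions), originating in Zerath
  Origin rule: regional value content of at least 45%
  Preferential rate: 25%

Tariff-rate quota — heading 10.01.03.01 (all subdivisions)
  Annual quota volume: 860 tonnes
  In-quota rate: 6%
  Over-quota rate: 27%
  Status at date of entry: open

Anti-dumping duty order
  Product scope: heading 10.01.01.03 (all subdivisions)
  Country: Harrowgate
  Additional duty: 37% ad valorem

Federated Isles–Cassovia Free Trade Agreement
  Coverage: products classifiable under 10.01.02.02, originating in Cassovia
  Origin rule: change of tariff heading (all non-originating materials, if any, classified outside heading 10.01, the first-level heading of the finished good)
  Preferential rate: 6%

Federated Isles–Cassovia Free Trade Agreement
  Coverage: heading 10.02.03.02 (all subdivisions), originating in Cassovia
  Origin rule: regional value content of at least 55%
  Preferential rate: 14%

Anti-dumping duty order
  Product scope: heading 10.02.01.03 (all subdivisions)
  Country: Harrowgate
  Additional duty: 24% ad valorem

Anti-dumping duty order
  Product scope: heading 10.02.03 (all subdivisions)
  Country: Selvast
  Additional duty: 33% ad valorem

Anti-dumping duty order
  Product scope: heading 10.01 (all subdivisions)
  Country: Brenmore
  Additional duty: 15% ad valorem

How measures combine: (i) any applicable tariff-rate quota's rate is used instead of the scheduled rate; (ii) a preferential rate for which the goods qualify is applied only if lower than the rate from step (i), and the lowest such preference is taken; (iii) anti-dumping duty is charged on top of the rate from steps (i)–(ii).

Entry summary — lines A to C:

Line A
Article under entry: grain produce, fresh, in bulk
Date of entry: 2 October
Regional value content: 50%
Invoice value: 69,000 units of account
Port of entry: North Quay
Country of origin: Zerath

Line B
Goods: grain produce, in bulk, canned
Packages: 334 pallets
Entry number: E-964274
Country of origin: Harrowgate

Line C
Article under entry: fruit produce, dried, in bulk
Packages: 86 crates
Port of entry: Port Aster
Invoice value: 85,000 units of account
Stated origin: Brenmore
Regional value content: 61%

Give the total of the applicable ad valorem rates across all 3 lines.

Line A: grain → 10.02; fresh → 10.02.01; in bulk → 10.02.01.02. Scheduled 18%. Zerath agreement on 10.01.03.01: 10.02.01.02 not covered. → 18%.
Line B: grain → 10.02; canned → 10.02.03; in bulk → 10.02.03.01. Scheduled 34%. No special measure applies. → 34%.
Line C: fruit → 10.01; dried → 10.01.01; in bulk → 10.01.01.01. Scheduled 4%. Brenmore agreement on 10.01: RVC ≥ 45% → 8% available; preference 8% not lower than 4% → no reduction; anti-dumping (Brenmore, 10.01): +15%; total 4% + 15% = 19%. → 19%.
Sum: 18% + 34% + 19% = 71%.

71%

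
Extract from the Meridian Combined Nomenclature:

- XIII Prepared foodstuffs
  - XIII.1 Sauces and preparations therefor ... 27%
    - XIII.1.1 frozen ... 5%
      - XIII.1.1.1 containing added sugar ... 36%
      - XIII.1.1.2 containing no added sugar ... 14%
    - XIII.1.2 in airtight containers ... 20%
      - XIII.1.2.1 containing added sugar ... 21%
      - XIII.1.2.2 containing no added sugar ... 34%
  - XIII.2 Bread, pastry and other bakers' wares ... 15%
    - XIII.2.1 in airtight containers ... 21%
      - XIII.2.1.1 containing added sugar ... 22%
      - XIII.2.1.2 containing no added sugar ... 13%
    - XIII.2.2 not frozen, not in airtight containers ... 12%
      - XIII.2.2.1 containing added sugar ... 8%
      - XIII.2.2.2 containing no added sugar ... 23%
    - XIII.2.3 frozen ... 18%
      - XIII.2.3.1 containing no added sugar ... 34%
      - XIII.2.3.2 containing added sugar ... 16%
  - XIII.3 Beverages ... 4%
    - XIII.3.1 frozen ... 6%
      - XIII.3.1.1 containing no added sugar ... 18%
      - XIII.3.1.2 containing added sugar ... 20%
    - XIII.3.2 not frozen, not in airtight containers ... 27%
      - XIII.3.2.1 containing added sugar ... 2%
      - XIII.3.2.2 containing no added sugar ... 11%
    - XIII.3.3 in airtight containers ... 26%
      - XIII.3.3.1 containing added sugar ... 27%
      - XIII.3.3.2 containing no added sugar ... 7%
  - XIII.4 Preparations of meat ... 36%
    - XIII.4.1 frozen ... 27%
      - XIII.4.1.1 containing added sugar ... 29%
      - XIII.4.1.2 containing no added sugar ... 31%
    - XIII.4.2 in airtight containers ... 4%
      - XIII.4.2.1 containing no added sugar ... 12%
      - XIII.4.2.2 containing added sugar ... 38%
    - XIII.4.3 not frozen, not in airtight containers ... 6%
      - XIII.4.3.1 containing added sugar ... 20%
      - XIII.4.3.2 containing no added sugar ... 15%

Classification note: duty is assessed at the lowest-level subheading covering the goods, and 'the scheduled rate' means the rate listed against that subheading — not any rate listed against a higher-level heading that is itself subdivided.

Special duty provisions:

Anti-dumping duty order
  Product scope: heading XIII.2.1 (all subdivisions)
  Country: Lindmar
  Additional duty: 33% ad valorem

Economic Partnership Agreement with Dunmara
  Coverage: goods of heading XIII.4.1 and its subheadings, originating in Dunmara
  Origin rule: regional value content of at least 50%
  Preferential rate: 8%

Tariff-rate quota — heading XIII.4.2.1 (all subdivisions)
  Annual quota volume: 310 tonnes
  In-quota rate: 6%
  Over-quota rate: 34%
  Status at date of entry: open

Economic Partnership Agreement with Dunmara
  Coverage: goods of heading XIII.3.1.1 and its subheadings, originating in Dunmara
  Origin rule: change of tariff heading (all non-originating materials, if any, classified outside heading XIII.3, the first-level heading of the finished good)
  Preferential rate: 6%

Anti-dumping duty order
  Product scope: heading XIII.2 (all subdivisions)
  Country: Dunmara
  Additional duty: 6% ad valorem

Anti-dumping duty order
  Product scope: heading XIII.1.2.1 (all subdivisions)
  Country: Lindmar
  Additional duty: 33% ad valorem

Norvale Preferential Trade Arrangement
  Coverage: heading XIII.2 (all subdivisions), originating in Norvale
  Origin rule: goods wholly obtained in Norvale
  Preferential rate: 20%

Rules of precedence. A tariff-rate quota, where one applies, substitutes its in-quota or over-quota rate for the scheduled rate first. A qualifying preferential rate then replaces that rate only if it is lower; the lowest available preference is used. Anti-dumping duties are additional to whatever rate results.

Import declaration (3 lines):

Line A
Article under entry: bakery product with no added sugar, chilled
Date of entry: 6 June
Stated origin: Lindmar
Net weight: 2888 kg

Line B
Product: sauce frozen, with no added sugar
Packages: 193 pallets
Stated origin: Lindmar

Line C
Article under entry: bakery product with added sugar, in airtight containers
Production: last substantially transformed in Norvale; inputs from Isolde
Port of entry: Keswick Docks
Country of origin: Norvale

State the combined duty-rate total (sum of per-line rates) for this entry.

59%

Line A: bakery product → XIII.2; chilled → XIII.2.2; with no added sugar → XIII.2.2.2. Scheduled 23%. No special measure applies. → 23%.
Line B: sauce → XIII.1; frozen → XIII.1.1; with no added sugar → XIII.1.1.2. Scheduled 14%. No special measure applies. → 14%.
Line C: bakery product → XIII.2; in airtight containers → XIII.2.1; with added sugar → XIII.2.1.1. Scheduled 22%. Norvale agreement on XIII.2: not wholly obtained. → 22%.
Sum: 23% + 14% + 22% = 59%.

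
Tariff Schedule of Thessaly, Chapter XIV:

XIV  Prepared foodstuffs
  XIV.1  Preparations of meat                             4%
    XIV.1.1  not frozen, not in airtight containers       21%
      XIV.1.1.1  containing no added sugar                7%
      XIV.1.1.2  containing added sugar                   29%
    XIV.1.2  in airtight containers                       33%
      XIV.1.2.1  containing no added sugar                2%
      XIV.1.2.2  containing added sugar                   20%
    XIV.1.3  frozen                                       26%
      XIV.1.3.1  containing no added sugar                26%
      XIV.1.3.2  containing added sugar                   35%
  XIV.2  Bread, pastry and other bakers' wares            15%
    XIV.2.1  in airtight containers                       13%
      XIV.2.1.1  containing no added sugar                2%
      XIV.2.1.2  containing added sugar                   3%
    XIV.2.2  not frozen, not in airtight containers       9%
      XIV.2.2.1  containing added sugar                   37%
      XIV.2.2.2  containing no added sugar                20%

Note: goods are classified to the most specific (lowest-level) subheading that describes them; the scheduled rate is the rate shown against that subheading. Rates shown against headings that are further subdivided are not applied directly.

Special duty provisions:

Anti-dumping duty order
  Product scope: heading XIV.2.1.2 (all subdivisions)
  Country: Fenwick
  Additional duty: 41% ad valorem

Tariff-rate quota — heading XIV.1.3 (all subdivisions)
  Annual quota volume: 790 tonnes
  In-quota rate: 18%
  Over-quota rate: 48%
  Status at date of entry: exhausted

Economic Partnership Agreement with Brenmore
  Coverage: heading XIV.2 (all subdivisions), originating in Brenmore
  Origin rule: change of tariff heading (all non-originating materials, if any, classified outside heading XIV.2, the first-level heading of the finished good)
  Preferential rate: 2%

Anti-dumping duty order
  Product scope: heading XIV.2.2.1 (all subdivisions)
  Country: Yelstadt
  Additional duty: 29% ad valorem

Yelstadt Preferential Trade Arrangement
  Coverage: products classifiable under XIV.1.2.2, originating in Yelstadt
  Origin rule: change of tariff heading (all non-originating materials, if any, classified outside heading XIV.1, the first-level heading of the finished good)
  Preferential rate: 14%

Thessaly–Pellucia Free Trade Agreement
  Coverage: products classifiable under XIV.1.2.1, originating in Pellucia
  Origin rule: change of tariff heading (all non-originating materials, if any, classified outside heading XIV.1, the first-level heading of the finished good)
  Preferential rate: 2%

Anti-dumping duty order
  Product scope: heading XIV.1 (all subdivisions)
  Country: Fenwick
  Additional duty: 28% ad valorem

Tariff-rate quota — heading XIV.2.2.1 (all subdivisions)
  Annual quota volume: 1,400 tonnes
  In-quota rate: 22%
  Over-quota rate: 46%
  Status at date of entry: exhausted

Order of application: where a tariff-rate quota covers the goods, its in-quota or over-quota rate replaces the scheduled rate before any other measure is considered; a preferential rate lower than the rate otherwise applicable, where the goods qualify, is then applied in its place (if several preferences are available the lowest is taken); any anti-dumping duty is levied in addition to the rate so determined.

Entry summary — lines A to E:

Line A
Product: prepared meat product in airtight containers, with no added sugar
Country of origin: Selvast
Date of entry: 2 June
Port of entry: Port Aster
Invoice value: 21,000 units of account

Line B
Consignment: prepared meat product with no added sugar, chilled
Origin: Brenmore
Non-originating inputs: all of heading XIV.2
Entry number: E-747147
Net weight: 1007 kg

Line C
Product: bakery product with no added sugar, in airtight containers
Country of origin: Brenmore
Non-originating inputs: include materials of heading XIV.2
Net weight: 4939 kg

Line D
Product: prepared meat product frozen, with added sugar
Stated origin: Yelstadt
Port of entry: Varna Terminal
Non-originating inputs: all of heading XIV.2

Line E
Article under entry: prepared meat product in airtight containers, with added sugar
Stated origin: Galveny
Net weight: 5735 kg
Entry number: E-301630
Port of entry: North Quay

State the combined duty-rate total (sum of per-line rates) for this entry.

Line A: prepared meat product → XIV.1; in airtight containers → XIV.1.2; with no added sugar → XIV.1.2.1. Scheduled 2%. No special measure applies. → 2%.
Line B: prepared meat product → XIV.1; chilled → XIV.1.1; with no added sugar → XIV.1.1.1. Scheduled 7%. Brenmore agreement on XIV.2: XIV.1.1.1 not covered. → 7%.
Line C: bakery product → XIV.2; in airtight containers → XIV.2.1; with no added sugar → XIV.2.1.1. Scheduled 2%. Brenmore agreement on XIV.2: CTH not met. → 2%.
Line D: prepared meat product → XIV.1; frozen → XIV.1.3; with added sugar → XIV.1.3.2. Scheduled 35%. quota on XIV.1.3 exhausted → over-quota 48%; Yelstadt agreement on XIV.1.2.2: XIV.1.3.2 not covered. → 48%.
Line E: prepared meat product → XIV.1; in airtight containers → XIV.1.2; with added sugar → XIV.1.2.2. Scheduled 20%. No special measure applies. → 20%.
Sum: 2% + 7% + 2% + 48% + 20% = 79%.

79%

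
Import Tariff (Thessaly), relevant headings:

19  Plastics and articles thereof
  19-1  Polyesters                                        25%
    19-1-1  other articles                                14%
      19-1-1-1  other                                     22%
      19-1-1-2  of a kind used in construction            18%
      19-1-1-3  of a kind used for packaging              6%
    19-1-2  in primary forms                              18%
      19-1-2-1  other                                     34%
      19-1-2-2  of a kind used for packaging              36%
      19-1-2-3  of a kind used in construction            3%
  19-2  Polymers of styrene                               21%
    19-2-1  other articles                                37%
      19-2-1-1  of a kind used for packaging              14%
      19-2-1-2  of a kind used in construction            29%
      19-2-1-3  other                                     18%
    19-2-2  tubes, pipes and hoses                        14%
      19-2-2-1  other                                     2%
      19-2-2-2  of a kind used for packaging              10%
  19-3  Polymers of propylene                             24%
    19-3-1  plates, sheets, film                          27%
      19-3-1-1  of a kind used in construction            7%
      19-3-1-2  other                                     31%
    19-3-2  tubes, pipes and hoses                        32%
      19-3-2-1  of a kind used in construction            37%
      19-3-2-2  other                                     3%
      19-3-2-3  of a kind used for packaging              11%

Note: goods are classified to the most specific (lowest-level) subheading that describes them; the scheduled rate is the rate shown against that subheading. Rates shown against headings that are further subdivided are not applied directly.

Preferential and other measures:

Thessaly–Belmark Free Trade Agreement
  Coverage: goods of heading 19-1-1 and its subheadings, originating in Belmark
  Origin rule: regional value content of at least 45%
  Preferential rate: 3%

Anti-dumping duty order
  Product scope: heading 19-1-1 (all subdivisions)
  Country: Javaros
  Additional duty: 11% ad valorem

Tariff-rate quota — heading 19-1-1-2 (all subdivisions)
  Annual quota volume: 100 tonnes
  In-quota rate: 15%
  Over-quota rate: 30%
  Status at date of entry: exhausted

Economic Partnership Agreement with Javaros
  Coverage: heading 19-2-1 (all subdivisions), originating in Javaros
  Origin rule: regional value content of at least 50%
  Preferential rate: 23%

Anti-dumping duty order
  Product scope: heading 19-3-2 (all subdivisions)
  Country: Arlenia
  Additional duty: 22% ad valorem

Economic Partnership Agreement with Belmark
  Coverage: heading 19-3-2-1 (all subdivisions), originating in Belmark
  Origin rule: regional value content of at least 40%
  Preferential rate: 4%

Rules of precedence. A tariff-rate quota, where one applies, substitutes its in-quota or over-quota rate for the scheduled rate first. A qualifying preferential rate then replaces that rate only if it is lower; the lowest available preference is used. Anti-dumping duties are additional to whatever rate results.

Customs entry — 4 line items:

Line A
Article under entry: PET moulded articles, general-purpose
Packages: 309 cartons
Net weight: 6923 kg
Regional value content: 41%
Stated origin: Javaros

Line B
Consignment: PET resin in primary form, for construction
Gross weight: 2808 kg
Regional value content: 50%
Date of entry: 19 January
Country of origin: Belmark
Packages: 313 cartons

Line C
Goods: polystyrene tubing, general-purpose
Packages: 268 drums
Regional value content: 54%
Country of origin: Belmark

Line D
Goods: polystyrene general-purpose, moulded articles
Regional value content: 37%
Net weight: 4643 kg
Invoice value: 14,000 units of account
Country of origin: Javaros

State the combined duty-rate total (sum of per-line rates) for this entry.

56%

Line A: PET → 19-1; moulded articles → 19-1-1; general-purpose → 19-1-1-1. Scheduled 22%. Javaros agreement on 19-2-1: 19-1-1-1 not covered; anti-dumping (Javaros, 19-1-1): +11%; total 22% + 11% = 33%. → 33%.
Line B: PET → 19-1; resin in primary form → 19-1-2; for construction → 19-1-2-3. Scheduled 3%. Belmark agreement on 19-1-1: 19-1-2-3 not covered; Belmark agreement on 19-3-2-1: 19-1-2-3 not covered. → 3%.
Line C: polystyrene → 19-2; tubing → 19-2-2; general-purpose → 19-2-2-1. Scheduled 2%. Belmark agreement on 19-1-1: 19-2-2-1 not covered; Belmark agreement on 19-3-2-1: 19-2-2-1 not covered. → 2%.
Line D: polystyrene → 19-2; moulded articles → 19-2-1; general-purpose → 19-2-1-3. Scheduled 18%. Javaros agreement on 19-2-1: RVC < 50%. → 18%.
Sum: 33% + 3% + 2% + 18% = 56%.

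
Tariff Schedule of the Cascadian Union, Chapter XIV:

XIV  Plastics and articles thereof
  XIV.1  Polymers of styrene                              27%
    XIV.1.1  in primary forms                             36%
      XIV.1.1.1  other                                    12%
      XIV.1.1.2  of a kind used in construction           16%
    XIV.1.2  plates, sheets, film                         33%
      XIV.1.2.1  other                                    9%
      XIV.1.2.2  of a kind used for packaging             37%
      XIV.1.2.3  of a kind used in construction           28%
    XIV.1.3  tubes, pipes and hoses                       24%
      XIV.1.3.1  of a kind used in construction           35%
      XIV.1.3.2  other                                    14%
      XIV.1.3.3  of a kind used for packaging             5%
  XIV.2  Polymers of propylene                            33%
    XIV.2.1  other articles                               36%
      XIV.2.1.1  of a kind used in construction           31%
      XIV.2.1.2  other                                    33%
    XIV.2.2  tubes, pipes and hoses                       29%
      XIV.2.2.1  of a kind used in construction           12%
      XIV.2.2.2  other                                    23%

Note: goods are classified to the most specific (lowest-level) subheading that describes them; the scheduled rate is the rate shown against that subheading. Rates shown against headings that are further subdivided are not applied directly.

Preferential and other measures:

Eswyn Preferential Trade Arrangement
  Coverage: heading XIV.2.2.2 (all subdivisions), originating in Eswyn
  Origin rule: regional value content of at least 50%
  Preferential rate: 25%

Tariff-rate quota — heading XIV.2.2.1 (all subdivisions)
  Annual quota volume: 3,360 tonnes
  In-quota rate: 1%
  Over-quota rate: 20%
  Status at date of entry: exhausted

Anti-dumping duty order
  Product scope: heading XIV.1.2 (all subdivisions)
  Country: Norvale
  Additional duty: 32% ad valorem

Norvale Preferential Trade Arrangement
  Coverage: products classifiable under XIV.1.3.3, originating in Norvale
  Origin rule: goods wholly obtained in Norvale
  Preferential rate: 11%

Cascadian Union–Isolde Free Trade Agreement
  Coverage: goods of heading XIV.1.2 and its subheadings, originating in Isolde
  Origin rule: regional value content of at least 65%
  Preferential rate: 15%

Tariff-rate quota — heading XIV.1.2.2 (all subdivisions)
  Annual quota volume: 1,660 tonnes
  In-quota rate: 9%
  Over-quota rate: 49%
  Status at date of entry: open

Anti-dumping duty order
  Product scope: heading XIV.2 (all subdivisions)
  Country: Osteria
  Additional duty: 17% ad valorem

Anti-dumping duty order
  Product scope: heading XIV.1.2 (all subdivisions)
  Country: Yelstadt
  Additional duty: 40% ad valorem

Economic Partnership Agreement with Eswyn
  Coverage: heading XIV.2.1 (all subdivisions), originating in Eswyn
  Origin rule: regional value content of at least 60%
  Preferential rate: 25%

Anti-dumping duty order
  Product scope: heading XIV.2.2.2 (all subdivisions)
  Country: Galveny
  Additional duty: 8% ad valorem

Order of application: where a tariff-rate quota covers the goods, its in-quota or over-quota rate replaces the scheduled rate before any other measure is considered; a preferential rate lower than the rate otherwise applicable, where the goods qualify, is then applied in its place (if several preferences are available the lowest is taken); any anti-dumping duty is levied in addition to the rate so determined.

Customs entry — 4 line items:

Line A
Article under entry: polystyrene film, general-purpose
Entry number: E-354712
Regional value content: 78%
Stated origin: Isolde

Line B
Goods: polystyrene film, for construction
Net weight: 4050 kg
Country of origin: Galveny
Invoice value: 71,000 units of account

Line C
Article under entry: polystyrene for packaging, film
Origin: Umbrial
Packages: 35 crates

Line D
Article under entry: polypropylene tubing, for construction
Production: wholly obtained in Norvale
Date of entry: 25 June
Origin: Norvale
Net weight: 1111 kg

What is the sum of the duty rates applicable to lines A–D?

66%

Line A: polystyrene → XIV.1; film → XIV.1.2; general-purpose → XIV.1.2.1. Scheduled 9%. Isolde agreement on XIV.1.2: RVC ≥ 65% → 15% available; preference 15% not lower than 9% → no reduction. → 9%.
Line B: polystyrene → XIV.1; film → XIV.1.2; for construction → XIV.1.2.3. Scheduled 28%. No special measure applies. → 28%.
Line C: polystyrene → XIV.1; film → XIV.1.2; for packaging → XIV.1.2.2. Scheduled 37%. quota on XIV.1.2.2 open → in-quota 9%. → 9%.
Line D: polypropylene → XIV.2; tubing → XIV.2.2; for construction → XIV.2.2.1. Scheduled 12%. quota on XIV.2.2.1 exhausted → over-quota 20%; Norvale agreement on XIV.1.3.3: XIV.2.2.1 not covered. → 20%.
Sum: 9% + 28% + 9% + 20% = 66%.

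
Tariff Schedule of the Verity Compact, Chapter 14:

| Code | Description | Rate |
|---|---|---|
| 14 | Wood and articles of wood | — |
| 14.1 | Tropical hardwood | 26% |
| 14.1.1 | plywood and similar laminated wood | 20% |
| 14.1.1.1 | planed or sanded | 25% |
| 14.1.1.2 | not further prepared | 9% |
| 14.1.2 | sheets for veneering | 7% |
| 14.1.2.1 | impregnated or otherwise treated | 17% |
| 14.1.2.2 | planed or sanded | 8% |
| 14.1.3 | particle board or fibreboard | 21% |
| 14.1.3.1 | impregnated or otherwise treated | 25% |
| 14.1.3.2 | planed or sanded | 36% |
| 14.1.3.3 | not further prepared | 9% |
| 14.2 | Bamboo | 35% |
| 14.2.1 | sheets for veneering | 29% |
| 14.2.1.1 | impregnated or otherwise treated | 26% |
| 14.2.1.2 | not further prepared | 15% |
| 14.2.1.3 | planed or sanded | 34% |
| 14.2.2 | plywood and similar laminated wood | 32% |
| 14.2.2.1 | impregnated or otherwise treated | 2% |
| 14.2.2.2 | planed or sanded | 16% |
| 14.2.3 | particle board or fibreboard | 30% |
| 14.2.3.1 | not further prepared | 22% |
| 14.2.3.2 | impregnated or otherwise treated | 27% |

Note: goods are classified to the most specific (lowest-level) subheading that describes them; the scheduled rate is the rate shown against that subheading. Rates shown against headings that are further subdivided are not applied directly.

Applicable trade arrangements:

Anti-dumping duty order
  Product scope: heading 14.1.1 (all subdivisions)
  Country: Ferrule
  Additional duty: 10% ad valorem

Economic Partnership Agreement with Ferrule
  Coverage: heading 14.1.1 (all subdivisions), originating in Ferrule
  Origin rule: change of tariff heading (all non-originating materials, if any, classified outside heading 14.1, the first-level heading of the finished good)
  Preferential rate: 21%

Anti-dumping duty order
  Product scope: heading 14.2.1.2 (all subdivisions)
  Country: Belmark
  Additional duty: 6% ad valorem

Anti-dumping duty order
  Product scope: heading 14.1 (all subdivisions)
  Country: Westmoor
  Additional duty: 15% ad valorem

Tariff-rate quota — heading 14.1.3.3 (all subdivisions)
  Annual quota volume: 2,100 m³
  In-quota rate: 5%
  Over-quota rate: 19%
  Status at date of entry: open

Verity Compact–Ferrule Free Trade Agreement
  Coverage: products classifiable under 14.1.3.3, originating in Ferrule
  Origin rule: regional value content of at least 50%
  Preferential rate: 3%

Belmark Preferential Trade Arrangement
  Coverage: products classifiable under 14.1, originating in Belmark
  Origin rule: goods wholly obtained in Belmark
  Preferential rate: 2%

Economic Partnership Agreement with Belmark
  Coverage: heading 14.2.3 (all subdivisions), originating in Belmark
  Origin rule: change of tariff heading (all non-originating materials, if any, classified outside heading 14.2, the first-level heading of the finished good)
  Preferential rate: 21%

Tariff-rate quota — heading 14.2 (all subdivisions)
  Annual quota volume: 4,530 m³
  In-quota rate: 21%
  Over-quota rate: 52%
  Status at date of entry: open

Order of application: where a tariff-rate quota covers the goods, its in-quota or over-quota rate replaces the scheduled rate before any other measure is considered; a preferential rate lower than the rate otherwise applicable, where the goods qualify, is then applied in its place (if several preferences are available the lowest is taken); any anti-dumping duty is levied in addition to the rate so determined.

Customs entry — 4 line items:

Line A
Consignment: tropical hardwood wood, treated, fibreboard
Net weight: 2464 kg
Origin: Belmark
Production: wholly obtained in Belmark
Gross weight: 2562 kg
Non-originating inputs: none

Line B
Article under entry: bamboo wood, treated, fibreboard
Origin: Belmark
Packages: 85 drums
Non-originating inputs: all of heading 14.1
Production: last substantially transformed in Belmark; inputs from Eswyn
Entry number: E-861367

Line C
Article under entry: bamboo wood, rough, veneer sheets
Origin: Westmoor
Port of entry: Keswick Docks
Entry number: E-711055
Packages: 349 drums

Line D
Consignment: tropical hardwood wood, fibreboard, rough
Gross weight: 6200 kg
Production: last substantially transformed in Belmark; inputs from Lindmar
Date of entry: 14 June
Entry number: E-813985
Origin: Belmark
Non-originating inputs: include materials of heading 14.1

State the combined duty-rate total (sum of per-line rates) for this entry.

Line A: tropical hardwood → 14.1; fibreboard → 14.1.3; treated → 14.1.3.1. Scheduled 25%. Belmark agreement on 14.1: wholly obtained → 2% available; Belmark agreement on 14.2.3: 14.1.3.1 not covered; preferential 2%. → 2%.
Line B: bamboo → 14.2; fibreboard → 14.2.3; treated → 14.2.3.2. Scheduled 27%. quota on 14.2 open → in-quota 21%; Belmark agreement on 14.1: 14.2.3.2 not covered; Belmark agreement on 14.2.3: CTH met → 21% available; preference 21% not lower than 21% → no reduction. → 21%.
Line C: bamboo → 14.2; veneer sheets → 14.2.1; rough → 14.2.1.2. Scheduled 15%. quota on 14.2 open → in-quota 21%. → 21%.
Line D: tropical hardwood → 14.1; fibreboard → 14.1.3; rough → 14.1.3.3. Scheduled 9%. quota on 14.1.3.3 open → in-quota 5%; Belmark agreement on 14.1: not wholly obtained; Belmark agreement on 14.2.3: 14.1.3.3 not covered. → 5%.
Sum: 2% + 21% + 21% + 5% = 49%.

49%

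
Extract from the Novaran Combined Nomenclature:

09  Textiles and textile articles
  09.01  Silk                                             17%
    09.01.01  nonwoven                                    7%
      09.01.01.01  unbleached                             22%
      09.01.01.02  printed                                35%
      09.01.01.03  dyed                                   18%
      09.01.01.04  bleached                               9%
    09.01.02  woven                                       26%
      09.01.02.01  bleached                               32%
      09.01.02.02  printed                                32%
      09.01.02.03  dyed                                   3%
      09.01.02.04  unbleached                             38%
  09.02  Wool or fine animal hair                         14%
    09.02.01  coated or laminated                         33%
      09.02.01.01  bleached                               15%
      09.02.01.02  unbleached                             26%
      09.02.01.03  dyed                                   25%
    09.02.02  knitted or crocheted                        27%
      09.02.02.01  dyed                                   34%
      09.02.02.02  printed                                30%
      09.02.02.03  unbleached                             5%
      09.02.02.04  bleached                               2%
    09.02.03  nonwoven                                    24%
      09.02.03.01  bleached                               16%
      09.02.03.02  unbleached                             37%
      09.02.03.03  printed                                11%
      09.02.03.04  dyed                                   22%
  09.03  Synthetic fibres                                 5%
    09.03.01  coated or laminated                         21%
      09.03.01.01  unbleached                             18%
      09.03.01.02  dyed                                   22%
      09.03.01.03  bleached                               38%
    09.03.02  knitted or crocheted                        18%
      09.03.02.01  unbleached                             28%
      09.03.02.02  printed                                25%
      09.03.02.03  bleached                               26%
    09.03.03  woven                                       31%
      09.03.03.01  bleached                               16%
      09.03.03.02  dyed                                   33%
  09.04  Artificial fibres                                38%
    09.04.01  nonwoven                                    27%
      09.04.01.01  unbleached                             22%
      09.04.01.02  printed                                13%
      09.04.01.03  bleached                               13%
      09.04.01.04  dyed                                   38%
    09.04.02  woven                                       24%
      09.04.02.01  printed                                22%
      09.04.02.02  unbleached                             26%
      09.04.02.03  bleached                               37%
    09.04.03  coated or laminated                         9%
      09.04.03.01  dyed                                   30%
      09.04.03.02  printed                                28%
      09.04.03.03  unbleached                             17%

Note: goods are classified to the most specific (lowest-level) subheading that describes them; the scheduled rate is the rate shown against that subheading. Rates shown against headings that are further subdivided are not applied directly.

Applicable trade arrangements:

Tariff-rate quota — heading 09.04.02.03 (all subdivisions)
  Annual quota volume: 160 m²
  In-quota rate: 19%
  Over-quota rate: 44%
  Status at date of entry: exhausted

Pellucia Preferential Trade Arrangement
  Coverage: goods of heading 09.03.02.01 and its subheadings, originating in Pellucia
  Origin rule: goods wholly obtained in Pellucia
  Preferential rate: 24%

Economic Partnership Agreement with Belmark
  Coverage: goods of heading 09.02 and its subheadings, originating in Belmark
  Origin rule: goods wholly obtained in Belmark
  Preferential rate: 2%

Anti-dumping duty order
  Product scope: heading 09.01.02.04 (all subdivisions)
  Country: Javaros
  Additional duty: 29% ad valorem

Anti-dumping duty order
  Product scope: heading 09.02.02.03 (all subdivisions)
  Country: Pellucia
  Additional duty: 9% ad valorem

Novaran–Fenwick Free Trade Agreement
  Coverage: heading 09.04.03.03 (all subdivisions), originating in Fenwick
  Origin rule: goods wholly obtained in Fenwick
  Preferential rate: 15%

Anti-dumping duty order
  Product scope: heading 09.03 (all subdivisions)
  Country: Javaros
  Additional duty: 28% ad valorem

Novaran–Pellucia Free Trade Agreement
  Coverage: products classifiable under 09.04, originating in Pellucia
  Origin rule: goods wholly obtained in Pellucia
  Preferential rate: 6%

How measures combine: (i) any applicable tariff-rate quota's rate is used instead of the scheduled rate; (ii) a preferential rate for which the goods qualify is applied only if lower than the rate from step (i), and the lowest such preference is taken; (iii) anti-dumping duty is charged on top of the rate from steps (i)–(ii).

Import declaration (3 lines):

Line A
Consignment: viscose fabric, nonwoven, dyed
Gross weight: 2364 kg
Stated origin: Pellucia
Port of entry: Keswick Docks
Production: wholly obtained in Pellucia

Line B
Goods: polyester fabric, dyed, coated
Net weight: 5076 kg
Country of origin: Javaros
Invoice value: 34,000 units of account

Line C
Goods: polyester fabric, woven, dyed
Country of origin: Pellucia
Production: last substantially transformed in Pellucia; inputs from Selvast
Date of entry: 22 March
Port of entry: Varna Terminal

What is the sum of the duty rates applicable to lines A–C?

Line A: viscose → 09.04; nonwoven → 09.04.01; dyed → 09.04.01.04. Scheduled 38%. Pellucia agreement on 09.03.02.01: 09.04.01.04 not covered; Pellucia agreement on 09.04: wholly obtained → 6% available; preferential 6%. → 6%.
Line B: polyester → 09.03; coated → 09.03.01; dyed → 09.03.01.02. Scheduled 22%. anti-dumping (Javaros, 09.03): +28%; total 22% + 28% = 50%. → 50%.
Line C: polyester → 09.03; woven → 09.03.03; dyed → 09.03.03.02. Scheduled 33%. Pellucia agreement on 09.03.02.01: 09.03.03.02 not covered; Pellucia agreement on 09.04: 09.03.03.02 not covered. → 33%.
Sum: 6% + 50% + 33% = 89%.

89%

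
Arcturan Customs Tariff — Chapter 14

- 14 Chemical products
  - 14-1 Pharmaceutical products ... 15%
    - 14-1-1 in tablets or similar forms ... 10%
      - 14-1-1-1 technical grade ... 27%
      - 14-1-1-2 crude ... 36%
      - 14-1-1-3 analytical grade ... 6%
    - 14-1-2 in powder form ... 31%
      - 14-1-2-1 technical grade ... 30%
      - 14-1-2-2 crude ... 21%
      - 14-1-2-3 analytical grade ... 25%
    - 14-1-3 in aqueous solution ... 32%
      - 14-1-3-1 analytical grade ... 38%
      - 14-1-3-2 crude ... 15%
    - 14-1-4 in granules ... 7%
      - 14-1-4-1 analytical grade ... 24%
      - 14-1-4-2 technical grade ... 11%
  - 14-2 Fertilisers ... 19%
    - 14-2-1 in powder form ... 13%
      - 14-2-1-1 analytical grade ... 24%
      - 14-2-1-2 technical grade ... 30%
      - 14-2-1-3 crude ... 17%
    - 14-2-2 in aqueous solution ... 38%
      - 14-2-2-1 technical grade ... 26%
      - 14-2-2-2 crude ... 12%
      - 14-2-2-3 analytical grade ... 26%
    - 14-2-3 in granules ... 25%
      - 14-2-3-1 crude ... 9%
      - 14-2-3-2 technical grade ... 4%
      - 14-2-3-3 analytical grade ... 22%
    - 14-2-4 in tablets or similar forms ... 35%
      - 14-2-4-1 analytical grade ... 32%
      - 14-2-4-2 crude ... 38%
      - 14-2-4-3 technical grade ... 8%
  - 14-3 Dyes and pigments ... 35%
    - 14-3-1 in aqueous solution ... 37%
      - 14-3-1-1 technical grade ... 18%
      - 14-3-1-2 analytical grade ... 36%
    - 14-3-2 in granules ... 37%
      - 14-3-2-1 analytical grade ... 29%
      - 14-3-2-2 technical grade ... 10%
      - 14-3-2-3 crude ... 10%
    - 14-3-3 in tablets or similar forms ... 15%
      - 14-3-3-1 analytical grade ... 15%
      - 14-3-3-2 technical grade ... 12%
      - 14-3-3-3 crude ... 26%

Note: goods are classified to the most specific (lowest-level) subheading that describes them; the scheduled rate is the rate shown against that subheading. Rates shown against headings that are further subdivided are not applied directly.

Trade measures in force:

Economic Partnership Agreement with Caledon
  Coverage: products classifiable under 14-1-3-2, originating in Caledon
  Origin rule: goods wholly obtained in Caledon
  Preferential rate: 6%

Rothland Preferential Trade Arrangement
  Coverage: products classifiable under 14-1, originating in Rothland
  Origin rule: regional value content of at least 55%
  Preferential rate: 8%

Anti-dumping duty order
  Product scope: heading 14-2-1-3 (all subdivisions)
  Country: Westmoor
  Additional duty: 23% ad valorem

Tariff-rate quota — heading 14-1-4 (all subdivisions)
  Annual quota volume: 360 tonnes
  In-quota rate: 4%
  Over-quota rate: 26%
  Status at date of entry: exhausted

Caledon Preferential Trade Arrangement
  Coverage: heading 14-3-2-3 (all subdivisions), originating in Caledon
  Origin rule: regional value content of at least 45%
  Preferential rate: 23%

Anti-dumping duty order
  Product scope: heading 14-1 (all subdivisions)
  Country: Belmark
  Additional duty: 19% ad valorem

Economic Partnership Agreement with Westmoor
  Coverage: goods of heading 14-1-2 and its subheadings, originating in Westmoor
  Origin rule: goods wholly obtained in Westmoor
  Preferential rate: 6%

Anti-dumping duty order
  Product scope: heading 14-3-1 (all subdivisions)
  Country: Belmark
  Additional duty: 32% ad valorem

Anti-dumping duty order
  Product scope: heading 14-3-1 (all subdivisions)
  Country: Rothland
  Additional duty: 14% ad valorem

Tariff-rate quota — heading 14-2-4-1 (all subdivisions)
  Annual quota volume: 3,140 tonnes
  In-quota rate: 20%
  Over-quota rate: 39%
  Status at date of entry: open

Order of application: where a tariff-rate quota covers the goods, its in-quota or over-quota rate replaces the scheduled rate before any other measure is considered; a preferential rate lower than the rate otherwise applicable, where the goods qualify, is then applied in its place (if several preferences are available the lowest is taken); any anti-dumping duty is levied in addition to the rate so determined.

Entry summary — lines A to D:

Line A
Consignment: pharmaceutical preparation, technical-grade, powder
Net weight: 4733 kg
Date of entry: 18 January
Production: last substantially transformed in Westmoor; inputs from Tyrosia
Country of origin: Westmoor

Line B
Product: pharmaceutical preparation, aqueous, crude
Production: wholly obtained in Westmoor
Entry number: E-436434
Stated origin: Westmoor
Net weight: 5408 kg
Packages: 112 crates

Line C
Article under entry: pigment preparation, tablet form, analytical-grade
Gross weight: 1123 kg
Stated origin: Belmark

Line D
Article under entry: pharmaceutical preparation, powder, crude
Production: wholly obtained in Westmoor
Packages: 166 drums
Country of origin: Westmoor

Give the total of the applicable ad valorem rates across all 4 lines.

66%

Line A: pharmaceutical → 14-1; powder → 14-1-2; technical-grade → 14-1-2-1. Scheduled 30%. Westmoor agreement on 14-1-2: not wholly obtained. → 30%.
Line B: pharmaceutical → 14-1; aqueous → 14-1-3; crude → 14-1-3-2. Scheduled 15%. Westmoor agreement on 14-1-2: 14-1-3-2 not covered. → 15%.
Line C: pigment → 14-3; tablet form → 14-3-3; analytical-grade → 14-3-3-1. Scheduled 15%. No special measure applies. → 15%.
Line D: pharmaceutical → 14-1; powder → 14-1-2; crude → 14-1-2-2. Scheduled 21%. Westmoor agreement on 14-1-2: wholly obtained → 6% available; preferential 6%. → 6%.
Sum: 30% + 15% + 15% + 6% = 66%.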